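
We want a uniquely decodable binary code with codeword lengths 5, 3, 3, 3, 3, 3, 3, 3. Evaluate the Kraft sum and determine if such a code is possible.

0.90625; yes

With common denominator 2^5 = 32: Σ 2^(−ℓᵢ) = 1/32 + 4/32 + 4/32 + 4/32 + 4/32 + 4/32 + 4/32 + 4/32 = 29/32 = 0.90625.
Kraft's inequality requires Σ ≤ 1; here Σ = 0.90625 ≤ 1, so such a prefix code exists.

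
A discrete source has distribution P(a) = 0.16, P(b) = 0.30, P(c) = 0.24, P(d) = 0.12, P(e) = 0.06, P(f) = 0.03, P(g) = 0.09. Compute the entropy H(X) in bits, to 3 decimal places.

H = −Σ pᵢ log₂ pᵢ.
−0.16·log₂(0.16) = 0.4230
−0.30·log₂(0.30) = 0.5211
−0.24·log₂(0.24) = 0.4941
−0.12·log₂(0.12) = 0.3671
−0.06·log₂(0.06) = 0.2435
−0.03·log₂(0.03) = 0.1518
−0.09·log₂(0.09) = 0.3127
Sum ≈ 2.5133 → 2.513 bits.

2.513 bits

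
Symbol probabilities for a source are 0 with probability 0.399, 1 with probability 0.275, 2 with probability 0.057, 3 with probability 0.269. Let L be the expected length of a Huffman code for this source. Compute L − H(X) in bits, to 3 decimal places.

0.141 bits

Entropy H = −Σ p log₂ p ≈ 1.7862 bits.
Huffman merges: 57/1000+269/1000→163/500; 11/40+163/500→601/1000; 399/1000+601/1000→1. L = 1927/1000 ≈ 1.9270.
L − H = 1.9270 − 1.7862 = 0.141 bits.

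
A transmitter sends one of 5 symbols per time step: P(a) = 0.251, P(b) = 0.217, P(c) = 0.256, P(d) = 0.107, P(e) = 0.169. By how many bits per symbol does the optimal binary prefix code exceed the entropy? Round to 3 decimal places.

Entropy H = −Σ p log₂ p ≈ 2.2606 bits.
Huffman merges: 107/1000+169/1000→69/250; 217/1000+251/1000→117/250; 32/125+69/250→133/250; 117/250+133/250→1. L = 569/250 ≈ 2.2760.
L − H = 2.2760 − 2.2606 = 0.015 bits.

0.015 bits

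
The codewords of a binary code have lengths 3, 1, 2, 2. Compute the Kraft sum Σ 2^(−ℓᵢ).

With common denominator 2^3 = 8: Σ 2^(−ℓᵢ) = 1/8 + 4/8 + 2/8 + 2/8 = 9/8 = 1.125.

1.125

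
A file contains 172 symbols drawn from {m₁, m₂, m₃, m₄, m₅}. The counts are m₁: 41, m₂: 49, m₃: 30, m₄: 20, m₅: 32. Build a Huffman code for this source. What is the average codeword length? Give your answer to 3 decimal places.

Probabilities are the counts divided by 172.
Repeatedly combine the two least-probable nodes; the expected code length is the sum of the merged weights.
merge 5/43 + 15/86 → 25/86
merge 8/43 + 41/172 → 73/172
merge 49/172 + 25/86 → 99/172
merge 73/172 + 99/172 → 1
L = 25/86 + 73/172 + 99/172 + 1 = 197/86 ≈ 2.291 bits/symbol.

2.291 bits/symbol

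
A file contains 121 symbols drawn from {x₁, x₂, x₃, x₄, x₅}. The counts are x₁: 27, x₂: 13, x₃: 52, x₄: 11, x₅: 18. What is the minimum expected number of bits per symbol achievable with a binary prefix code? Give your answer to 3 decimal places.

Probabilities are the counts divided by 121.
Repeatedly combine the two least-probable nodes; the expected code length is the sum of the merged weights.
merge 1/11 + 13/121 → 24/121
merge 18/121 + 24/121 → 42/121
merge 27/121 + 42/121 → 69/121
merge 52/121 + 69/121 → 1
L = 24/121 + 42/121 + 69/121 + 1 = 256/121 ≈ 2.116 bits/symbol.

2.116 bits/symbol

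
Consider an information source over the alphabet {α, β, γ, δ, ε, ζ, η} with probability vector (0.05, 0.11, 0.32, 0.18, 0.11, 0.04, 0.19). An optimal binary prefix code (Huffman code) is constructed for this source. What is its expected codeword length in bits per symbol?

Repeatedly combine the two least-probable nodes; the expected code length is the sum of the merged weights.
merge 1/25 + 1/20 → 9/100
merge 9/100 + 11/100 → 1/5
merge 11/100 + 9/50 → 29/100
merge 19/100 + 1/5 → 39/100
merge 29/100 + 8/25 → 61/100
merge 39/100 + 61/100 → 1
L = 9/100 + 1/5 + 29/100 + 39/100 + 61/100 + 1 = 129/50 = 2.58 bits/symbol.

2.58 bits/symbol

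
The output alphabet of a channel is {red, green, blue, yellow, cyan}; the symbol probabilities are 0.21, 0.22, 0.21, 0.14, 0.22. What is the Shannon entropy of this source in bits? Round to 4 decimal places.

2.3039 bits

H = −Σ pᵢ log₂ pᵢ.
−0.21·log₂(0.21) = 0.4728
−0.22·log₂(0.22) = 0.4806
−0.21·log₂(0.21) = 0.4728
−0.14·log₂(0.14) = 0.3971
−0.22·log₂(0.22) = 0.4806
Sum ≈ 2.3039 → 2.3039 bits.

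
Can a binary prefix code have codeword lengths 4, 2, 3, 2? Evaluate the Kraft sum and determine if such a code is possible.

With common denominator 2^4 = 16: Σ 2^(−ℓᵢ) = 1/16 + 4/16 + 2/16 + 4/16 = 11/16 = 0.6875.
Kraft's inequality requires Σ ≤ 1; here Σ = 0.6875 ≤ 1, so such a prefix code exists.

0.6875; yes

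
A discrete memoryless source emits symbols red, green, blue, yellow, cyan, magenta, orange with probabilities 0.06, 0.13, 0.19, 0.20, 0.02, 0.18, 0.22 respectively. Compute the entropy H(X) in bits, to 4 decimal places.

H = −Σ pᵢ log₂ pᵢ.
−0.06·log₂(0.06) = 0.2435
−0.13·log₂(0.13) = 0.3826
−0.19·log₂(0.19) = 0.4552
−0.20·log₂(0.20) = 0.4644
−0.02·log₂(0.02) = 0.1129
−0.18·log₂(0.18) = 0.4453
−0.22·log₂(0.22) = 0.4806
Sum ≈ 2.5845 → 2.5845 bits.

2.5845 bits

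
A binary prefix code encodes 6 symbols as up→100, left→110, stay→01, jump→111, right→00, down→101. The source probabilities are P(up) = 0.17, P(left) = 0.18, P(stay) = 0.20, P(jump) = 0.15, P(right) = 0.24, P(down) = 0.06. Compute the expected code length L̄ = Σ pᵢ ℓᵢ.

2.56 bits/symbol

L̄ = Σ pᵢ·ℓᵢ = 0.17·3 + 0.18·3 + 0.20·2 + 0.15·3 + 0.24·2 + 0.06·3 = 2.56 bits/symbol.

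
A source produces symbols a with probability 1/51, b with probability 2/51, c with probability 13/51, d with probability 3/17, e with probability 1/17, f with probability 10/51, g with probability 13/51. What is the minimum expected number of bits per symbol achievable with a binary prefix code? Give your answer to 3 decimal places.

Repeatedly combine the two least-probable nodes; the expected code length is the sum of the merged weights.
merge 1/51 + 2/51 → 1/17
merge 1/17 + 1/17 → 2/17
merge 2/17 + 3/17 → 5/17
merge 10/51 + 13/51 → 23/51
merge 13/51 + 5/17 → 28/51
merge 23/51 + 28/51 → 1
L = 1/17 + 2/17 + 5/17 + 23/51 + 28/51 + 1 = 42/17 ≈ 2.471 bits/symbol.

2.471 bits/symbol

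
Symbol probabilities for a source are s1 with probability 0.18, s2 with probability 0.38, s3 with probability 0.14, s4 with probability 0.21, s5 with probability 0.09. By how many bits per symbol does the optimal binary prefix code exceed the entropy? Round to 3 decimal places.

0.072 bits

Entropy H = −Σ p log₂ p ≈ 2.1583 bits.
Huffman merges: 9/100+7/50→23/100; 9/50+21/100→39/100; 23/100+19/50→61/100; 39/100+61/100→1. L = 223/100 ≈ 2.2300.
L − H = 2.2300 − 2.1583 = 0.072 bits.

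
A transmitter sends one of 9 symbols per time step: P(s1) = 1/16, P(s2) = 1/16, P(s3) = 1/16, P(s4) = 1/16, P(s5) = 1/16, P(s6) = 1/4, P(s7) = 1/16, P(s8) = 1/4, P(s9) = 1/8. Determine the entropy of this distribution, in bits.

Each probability is a power of 1/2, so log₂(1/p) is an integer.
H = Σ p·log₂(1/p) = 1/16·4 + 1/16·4 + 1/16·4 + 1/16·4 + 1/16·4 + 1/4·2 + 1/16·4 + 1/4·2 + 1/8·3 = 2.875 bits.

2.875 bits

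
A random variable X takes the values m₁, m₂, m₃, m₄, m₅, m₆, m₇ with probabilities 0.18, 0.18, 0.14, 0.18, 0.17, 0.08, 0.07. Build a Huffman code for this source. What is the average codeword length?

Repeatedly combine the two least-probable nodes; the expected code length is the sum of the merged weights.
merge 7/100 + 2/25 → 3/20
merge 7/50 + 3/20 → 29/100
merge 17/100 + 9/50 → 7/20
merge 9/50 + 9/50 → 9/25
merge 29/100 + 7/20 → 16/25
merge 9/25 + 16/25 → 1
L = 3/20 + 29/100 + 7/20 + 9/25 + 16/25 + 1 = 279/100 = 2.79 bits/symbol.

2.79 bits/symbol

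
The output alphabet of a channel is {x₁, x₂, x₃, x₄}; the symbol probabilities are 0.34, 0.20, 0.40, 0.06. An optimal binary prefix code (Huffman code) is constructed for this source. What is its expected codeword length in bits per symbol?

Repeatedly combine the two least-probable nodes; the expected code length is the sum of the merged weights.
merge 3/50 + 1/5 → 13/50
merge 13/50 + 17/50 → 3/5
merge 2/5 + 3/5 → 1
L = 13/50 + 3/5 + 1 = 93/50 = 1.86 bits/symbol.

1.86 bits/symbol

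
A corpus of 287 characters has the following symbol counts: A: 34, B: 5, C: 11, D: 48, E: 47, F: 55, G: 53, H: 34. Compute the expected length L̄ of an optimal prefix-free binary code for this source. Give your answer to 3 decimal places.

2.854 bits/symbol

Probabilities are the counts divided by 287.
Repeatedly combine the two least-probable nodes; the expected code length is the sum of the merged weights.
merge 5/287 + 11/287 → 16/287
merge 16/287 + 34/287 → 50/287
merge 34/287 + 47/287 → 81/287
merge 48/287 + 50/287 → 14/41
merge 53/287 + 55/287 → 108/287
merge 81/287 + 14/41 → 179/287
merge 108/287 + 179/287 → 1
L = 16/287 + 50/287 + 81/287 + 14/41 + 108/287 + 179/287 + 1 = 117/41 ≈ 2.854 bits/symbol.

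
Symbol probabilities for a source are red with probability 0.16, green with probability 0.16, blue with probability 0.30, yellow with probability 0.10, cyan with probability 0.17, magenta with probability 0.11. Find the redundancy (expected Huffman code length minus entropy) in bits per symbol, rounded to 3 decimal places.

Entropy H = −Σ p log₂ p ≈ 2.4842 bits.
Huffman merges: 1/10+11/100→21/100; 4/25+4/25→8/25; 17/100+21/100→19/50; 3/10+8/25→31/50; 19/50+31/50→1. L = 253/100 ≈ 2.5300.
L − H = 2.5300 − 2.4842 = 0.046 bits.

0.046 bits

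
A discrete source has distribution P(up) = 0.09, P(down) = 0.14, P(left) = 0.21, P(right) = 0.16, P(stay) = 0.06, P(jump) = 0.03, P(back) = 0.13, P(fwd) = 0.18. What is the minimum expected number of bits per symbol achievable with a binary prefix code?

2.88 bits/symbol

Repeatedly combine the two least-probable nodes; the expected code length is the sum of the merged weights.
merge 3/100 + 3/50 → 9/100
merge 9/100 + 9/100 → 9/50
merge 13/100 + 7/50 → 27/100
merge 4/25 + 9/50 → 17/50
merge 9/50 + 21/100 → 39/100
merge 27/100 + 17/50 → 61/100
merge 39/100 + 61/100 → 1
L = 9/100 + 9/50 + 27/100 + 17/50 + 39/100 + 61/100 + 1 = 72/25 = 2.88 bits/symbol.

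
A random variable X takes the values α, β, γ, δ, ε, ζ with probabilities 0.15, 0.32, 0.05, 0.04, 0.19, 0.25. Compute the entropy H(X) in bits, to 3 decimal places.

H = −Σ pᵢ log₂ pᵢ.
−0.15·log₂(0.15) = 0.4105
−0.32·log₂(0.32) = 0.5260
−0.05·log₂(0.05) = 0.2161
−0.04·log₂(0.04) = 0.1858
−0.19·log₂(0.19) = 0.4552
−0.25·log₂(0.25) = 0.5000
Sum ≈ 2.2937 → 2.294 bits.

2.294 bits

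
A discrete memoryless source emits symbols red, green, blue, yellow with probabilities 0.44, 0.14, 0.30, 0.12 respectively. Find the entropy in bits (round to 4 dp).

H = −Σ pᵢ log₂ pᵢ.
−0.44·log₂(0.44) = 0.5211
−0.14·log₂(0.14) = 0.3971
−0.30·log₂(0.30) = 0.5211
−0.12·log₂(0.12) = 0.3671
Sum ≈ 1.8064 → 1.8064 bits.

1.8064 bits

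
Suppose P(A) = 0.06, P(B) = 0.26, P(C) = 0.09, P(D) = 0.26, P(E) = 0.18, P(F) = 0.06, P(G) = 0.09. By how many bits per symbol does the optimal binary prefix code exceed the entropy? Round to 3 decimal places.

Entropy H = −Σ p log₂ p ≈ 2.5683 bits.
Huffman merges: 3/50+3/50→3/25; 9/100+9/100→9/50; 3/25+9/50→3/10; 9/50+13/50→11/25; 13/50+3/10→14/25; 11/25+14/25→1. L = 13/5 ≈ 2.6000.
L − H = 2.6000 − 2.5683 = 0.032 bits.

0.032 bits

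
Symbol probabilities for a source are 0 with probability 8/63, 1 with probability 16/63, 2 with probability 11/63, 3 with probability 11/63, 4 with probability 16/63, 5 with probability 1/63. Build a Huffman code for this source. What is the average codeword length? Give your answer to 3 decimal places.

Repeatedly combine the two least-probable nodes; the expected code length is the sum of the merged weights.
merge 1/63 + 8/63 → 1/7
merge 1/7 + 11/63 → 20/63
merge 11/63 + 16/63 → 3/7
merge 16/63 + 20/63 → 4/7
merge 3/7 + 4/7 → 1
L = 1/7 + 20/63 + 3/7 + 4/7 + 1 = 155/63 ≈ 2.460 bits/symbol.

2.460 bits/symbol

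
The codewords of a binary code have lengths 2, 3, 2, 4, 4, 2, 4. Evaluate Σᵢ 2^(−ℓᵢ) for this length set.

With common denominator 2^4 = 16: Σ 2^(−ℓᵢ) = 4/16 + 2/16 + 4/16 + 1/16 + 1/16 + 4/16 + 1/16 = 17/16 = 1.0625.

1.0625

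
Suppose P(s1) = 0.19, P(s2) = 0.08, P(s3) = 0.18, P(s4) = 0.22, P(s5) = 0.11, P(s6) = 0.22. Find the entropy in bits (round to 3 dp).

H = −Σ pᵢ log₂ pᵢ.
−0.19·log₂(0.19) = 0.4552
−0.08·log₂(0.08) = 0.2915
−0.18·log₂(0.18) = 0.4453
−0.22·log₂(0.22) = 0.4806
−0.11·log₂(0.11) = 0.3503
−0.22·log₂(0.22) = 0.4806
Sum ≈ 2.5035 → 2.503 bits.

2.503 bits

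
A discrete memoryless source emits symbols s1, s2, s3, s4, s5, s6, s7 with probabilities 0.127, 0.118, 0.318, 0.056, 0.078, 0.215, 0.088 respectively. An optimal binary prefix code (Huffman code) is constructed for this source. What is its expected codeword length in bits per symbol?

Repeatedly combine the two least-probable nodes; the expected code length is the sum of the merged weights.
merge 7/125 + 39/500 → 67/500
merge 11/125 + 59/500 → 103/500
merge 127/1000 + 67/500 → 261/1000
merge 103/500 + 43/200 → 421/1000
merge 261/1000 + 159/500 → 579/1000
merge 421/1000 + 579/1000 → 1
L = 67/500 + 103/500 + 261/1000 + 421/1000 + 579/1000 + 1 = 2601/1000 = 2.601 bits/symbol.

2.601 bits/symbol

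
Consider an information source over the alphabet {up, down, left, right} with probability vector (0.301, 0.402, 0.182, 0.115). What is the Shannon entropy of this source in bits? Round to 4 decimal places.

1.8561 bits

H = −Σ pᵢ log₂ pᵢ.
−0.301·log₂(0.301) = 0.5214
−0.402·log₂(0.402) = 0.5285
−0.182·log₂(0.182) = 0.4474
−0.115·log₂(0.115) = 0.3588
Sum ≈ 1.8561 → 1.8561 bits.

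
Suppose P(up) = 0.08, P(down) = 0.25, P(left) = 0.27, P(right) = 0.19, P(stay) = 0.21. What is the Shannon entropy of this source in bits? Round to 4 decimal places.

H = −Σ pᵢ log₂ pᵢ.
−0.08·log₂(0.08) = 0.2915
−0.25·log₂(0.25) = 0.5000
−0.27·log₂(0.27) = 0.5100
−0.19·log₂(0.19) = 0.4552
−0.21·log₂(0.21) = 0.4728
Sum ≈ 2.2296 → 2.2296 bits.

2.2296 bits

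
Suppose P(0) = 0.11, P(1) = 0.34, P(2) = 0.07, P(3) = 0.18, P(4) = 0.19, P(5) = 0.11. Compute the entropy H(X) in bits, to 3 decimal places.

2.399 bits

H = −Σ pᵢ log₂ pᵢ.
−0.11·log₂(0.11) = 0.3503
−0.34·log₂(0.34) = 0.5292
−0.07·log₂(0.07) = 0.2686
−0.18·log₂(0.18) = 0.4453
−0.19·log₂(0.19) = 0.4552
−0.11·log₂(0.11) = 0.3503
Sum ≈ 2.3988 → 2.399 bits.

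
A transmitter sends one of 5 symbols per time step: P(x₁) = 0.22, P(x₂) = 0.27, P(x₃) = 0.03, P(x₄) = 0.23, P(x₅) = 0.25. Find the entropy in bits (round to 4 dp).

2.1300 bits

H = −Σ pᵢ log₂ pᵢ.
−0.22·log₂(0.22) = 0.4806
−0.27·log₂(0.27) = 0.5100
−0.03·log₂(0.03) = 0.1518
−0.23·log₂(0.23) = 0.4877
−0.25·log₂(0.25) = 0.5000
Sum ≈ 2.1300 → 2.1300 bits.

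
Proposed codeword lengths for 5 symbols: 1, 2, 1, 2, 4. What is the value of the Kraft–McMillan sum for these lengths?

1.5625

With common denominator 2^4 = 16: Σ 2^(−ℓᵢ) = 8/16 + 4/16 + 8/16 + 4/16 + 1/16 = 25/16 = 1.5625.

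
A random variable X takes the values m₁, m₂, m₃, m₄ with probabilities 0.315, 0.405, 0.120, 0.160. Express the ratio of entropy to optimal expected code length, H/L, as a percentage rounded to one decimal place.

Entropy H = −Σ p log₂ p ≈ 1.8432 bits.
Huffman merges: 3/25+4/25→7/25; 7/25+63/200→119/200; 81/200+119/200→1. L = 15/8 ≈ 1.8750.
Efficiency = H/L = 1.8432/1.8750 = 98.3%.

98.3%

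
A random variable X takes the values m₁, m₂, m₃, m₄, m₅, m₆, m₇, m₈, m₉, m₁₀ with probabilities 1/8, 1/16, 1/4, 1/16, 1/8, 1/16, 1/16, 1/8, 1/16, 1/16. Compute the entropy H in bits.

Each probability is a power of 1/2, so log₂(1/p) is an integer.
H = Σ p·log₂(1/p) = 1/8·3 + 1/16·4 + 1/4·2 + 1/16·4 + 1/8·3 + 1/16·4 + 1/16·4 + 1/8·3 + 1/16·4 + 1/16·4 = 3.125 bits.

3.125 bits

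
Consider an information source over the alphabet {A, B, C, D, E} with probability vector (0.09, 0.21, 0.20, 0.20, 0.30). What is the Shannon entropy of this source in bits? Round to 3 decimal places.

2.235 bits

H = −Σ pᵢ log₂ pᵢ.
−0.09·log₂(0.09) = 0.3127
−0.21·log₂(0.21) = 0.4728
−0.20·log₂(0.20) = 0.4644
−0.20·log₂(0.20) = 0.4644
−0.30·log₂(0.30) = 0.5211
Sum ≈ 2.2353 → 2.235 bits.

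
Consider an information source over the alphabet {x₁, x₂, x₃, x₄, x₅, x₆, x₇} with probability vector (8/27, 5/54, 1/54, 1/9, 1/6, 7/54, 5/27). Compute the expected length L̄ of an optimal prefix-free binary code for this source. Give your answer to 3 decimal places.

Repeatedly combine the two least-probable nodes; the expected code length is the sum of the merged weights.
merge 1/54 + 5/54 → 1/9
merge 1/9 + 1/9 → 2/9
merge 7/54 + 1/6 → 8/27
merge 5/27 + 2/9 → 11/27
merge 8/27 + 8/27 → 16/27
merge 11/27 + 16/27 → 1
L = 1/9 + 2/9 + 8/27 + 11/27 + 16/27 + 1 = 71/27 ≈ 2.630 bits/symbol.

2.630 bits/symbol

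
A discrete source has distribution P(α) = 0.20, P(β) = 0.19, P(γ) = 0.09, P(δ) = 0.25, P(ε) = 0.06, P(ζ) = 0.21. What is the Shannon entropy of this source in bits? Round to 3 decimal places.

2.449 bits

H = −Σ pᵢ log₂ pᵢ.
−0.20·log₂(0.20) = 0.4644
−0.19·log₂(0.19) = 0.4552
−0.09·log₂(0.09) = 0.3127
−0.25·log₂(0.25) = 0.5000
−0.06·log₂(0.06) = 0.2435
−0.21·log₂(0.21) = 0.4728
Sum ≈ 2.4486 → 2.449 bits.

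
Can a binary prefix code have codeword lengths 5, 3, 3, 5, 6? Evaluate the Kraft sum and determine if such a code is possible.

0.328125; yes

With common denominator 2^6 = 64: Σ 2^(−ℓᵢ) = 2/64 + 8/64 + 8/64 + 2/64 + 1/64 = 21/64 = 0.328125.
Kraft's inequality requires Σ ≤ 1; here Σ = 0.328125 ≤ 1, so such a prefix code exists.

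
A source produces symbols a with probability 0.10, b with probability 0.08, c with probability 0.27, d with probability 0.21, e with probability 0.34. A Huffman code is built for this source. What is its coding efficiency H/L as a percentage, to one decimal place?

Entropy H = −Σ p log₂ p ≈ 2.1357 bits.
Huffman merges: 2/25+1/10→9/50; 9/50+21/100→39/100; 27/100+17/50→61/100; 39/100+61/100→1. L = 109/50 ≈ 2.1800.
Efficiency = H/L = 2.1357/2.1800 = 98.0%.

98.0%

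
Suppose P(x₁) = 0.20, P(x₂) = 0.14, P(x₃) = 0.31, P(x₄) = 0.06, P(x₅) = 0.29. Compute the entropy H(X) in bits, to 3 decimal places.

2.147 bits

H = −Σ pᵢ log₂ pᵢ.
−0.20·log₂(0.20) = 0.4644
−0.14·log₂(0.14) = 0.3971
−0.31·log₂(0.31) = 0.5238
−0.06·log₂(0.06) = 0.2435
−0.29·log₂(0.29) = 0.5179
Sum ≈ 2.1467 → 2.147 bits.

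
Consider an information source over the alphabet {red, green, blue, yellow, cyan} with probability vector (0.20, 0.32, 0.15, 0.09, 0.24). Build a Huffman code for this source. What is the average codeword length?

Repeatedly combine the two least-probable nodes; the expected code length is the sum of the merged weights.
merge 9/100 + 3/20 → 6/25
merge 1/5 + 6/25 → 11/25
merge 6/25 + 8/25 → 14/25
merge 11/25 + 14/25 → 1
L = 6/25 + 11/25 + 14/25 + 1 = 56/25 = 2.24 bits/symbol.

2.24 bits/symbol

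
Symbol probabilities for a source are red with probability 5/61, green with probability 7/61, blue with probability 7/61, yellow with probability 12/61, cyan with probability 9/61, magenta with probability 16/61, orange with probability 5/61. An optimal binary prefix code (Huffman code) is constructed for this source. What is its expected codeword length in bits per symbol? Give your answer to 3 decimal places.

2.705 bits/symbol

Repeatedly combine the two least-probable nodes; the expected code length is the sum of the merged weights.
merge 5/61 + 5/61 → 10/61
merge 7/61 + 7/61 → 14/61
merge 9/61 + 10/61 → 19/61
merge 12/61 + 14/61 → 26/61
merge 16/61 + 19/61 → 35/61
merge 26/61 + 35/61 → 1
L = 10/61 + 14/61 + 19/61 + 26/61 + 35/61 + 1 = 165/61 ≈ 2.705 bits/symbol.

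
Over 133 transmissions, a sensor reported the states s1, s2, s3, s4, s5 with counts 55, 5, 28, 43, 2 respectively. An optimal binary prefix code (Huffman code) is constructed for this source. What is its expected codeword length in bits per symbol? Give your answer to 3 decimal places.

Probabilities are the counts divided by 133.
Repeatedly combine the two least-probable nodes; the expected code length is the sum of the merged weights.
merge 2/133 + 5/133 → 1/19
merge 1/19 + 4/19 → 5/19
merge 5/19 + 43/133 → 78/133
merge 55/133 + 78/133 → 1
L = 1/19 + 5/19 + 78/133 + 1 = 253/133 ≈ 1.902 bits/symbol.

1.902 bits/symbol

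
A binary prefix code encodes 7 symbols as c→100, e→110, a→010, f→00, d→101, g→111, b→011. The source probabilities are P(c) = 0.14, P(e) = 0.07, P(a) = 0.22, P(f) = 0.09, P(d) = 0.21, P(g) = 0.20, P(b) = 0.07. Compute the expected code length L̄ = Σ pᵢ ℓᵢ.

L̄ = Σ pᵢ·ℓᵢ = 0.14·3 + 0.07·3 + 0.22·3 + 0.09·2 + 0.21·3 + 0.20·3 + 0.07·3 = 2.91 bits/symbol.

2.91 bits/symbol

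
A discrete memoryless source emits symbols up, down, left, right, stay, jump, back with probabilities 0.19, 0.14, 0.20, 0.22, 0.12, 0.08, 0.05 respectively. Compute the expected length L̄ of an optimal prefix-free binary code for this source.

2.71 bits/symbol

Repeatedly combine the two least-probable nodes; the expected code length is the sum of the merged weights.
merge 1/20 + 2/25 → 13/100
merge 3/25 + 13/100 → 1/4
merge 7/50 + 19/100 → 33/100
merge 1/5 + 11/50 → 21/50
merge 1/4 + 33/100 → 29/50
merge 21/50 + 29/50 → 1
L = 13/100 + 1/4 + 33/100 + 21/50 + 29/50 + 1 = 271/100 = 2.71 bits/symbol.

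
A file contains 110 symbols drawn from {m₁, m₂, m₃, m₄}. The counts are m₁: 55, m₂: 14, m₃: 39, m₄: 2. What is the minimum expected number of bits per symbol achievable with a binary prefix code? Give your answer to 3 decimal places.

1.645 bits/symbol

Probabilities are the counts divided by 110.
Repeatedly combine the two least-probable nodes; the expected code length is the sum of the merged weights.
merge 1/55 + 7/55 → 8/55
merge 8/55 + 39/110 → 1/2
merge 1/2 + 1/2 → 1
L = 8/55 + 1/2 + 1 = 181/110 ≈ 1.645 bits/symbol.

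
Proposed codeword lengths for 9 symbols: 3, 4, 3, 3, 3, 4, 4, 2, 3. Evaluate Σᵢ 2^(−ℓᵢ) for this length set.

1.0625

With common denominator 2^4 = 16: Σ 2^(−ℓᵢ) = 2/16 + 1/16 + 2/16 + 2/16 + 2/16 + 1/16 + 1/16 + 4/16 + 2/16 = 17/16 = 1.0625.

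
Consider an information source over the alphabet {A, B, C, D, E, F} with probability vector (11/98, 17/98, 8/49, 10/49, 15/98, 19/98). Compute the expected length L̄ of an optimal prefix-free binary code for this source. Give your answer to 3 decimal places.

Repeatedly combine the two least-probable nodes; the expected code length is the sum of the merged weights.
merge 11/98 + 15/98 → 13/49
merge 8/49 + 17/98 → 33/98
merge 19/98 + 10/49 → 39/98
merge 13/49 + 33/98 → 59/98
merge 39/98 + 59/98 → 1
L = 13/49 + 33/98 + 39/98 + 59/98 + 1 = 255/98 ≈ 2.602 bits/symbol.

2.602 bits/symbol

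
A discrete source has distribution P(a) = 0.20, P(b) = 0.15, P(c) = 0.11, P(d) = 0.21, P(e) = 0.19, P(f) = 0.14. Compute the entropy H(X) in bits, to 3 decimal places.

2.550 bits

H = −Σ pᵢ log₂ pᵢ.
−0.20·log₂(0.20) = 0.4644
−0.15·log₂(0.15) = 0.4105
−0.11·log₂(0.11) = 0.3503
−0.21·log₂(0.21) = 0.4728
−0.19·log₂(0.19) = 0.4552
−0.14·log₂(0.14) = 0.3971
Sum ≈ 2.5504 → 2.550 bits.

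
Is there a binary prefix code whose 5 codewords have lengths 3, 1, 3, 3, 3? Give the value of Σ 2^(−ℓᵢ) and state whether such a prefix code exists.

With common denominator 2^3 = 8: Σ 2^(−ℓᵢ) = 1/8 + 4/8 + 1/8 + 1/8 + 1/8 = 8/8 = 1.
Kraft's inequality requires Σ ≤ 1; here Σ = 1 ≤ 1, so such a prefix code exists.

1; yes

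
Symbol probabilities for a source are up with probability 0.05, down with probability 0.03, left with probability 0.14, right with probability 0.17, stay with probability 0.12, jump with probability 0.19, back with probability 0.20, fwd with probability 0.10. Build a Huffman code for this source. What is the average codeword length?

2.87 bits/symbol

Repeatedly combine the two least-probable nodes; the expected code length is the sum of the merged weights.
merge 3/100 + 1/20 → 2/25
merge 2/25 + 1/10 → 9/50
merge 3/25 + 7/50 → 13/50
merge 17/100 + 9/50 → 7/20
merge 19/100 + 1/5 → 39/100
merge 13/50 + 7/20 → 61/100
merge 39/100 + 61/100 → 1
L = 2/25 + 9/50 + 13/50 + 7/20 + 39/100 + 61/100 + 1 = 287/100 = 2.87 bits/symbol.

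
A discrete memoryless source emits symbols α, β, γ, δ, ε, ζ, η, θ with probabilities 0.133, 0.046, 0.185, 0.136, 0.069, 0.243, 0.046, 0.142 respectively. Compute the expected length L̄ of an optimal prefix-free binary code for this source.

Repeatedly combine the two least-probable nodes; the expected code length is the sum of the merged weights.
merge 23/500 + 23/500 → 23/250
merge 69/1000 + 23/250 → 161/1000
merge 133/1000 + 17/125 → 269/1000
merge 71/500 + 161/1000 → 303/1000
merge 37/200 + 243/1000 → 107/250
merge 269/1000 + 303/1000 → 143/250
merge 107/250 + 143/250 → 1
L = 23/250 + 161/1000 + 269/1000 + 303/1000 + 107/250 + 143/250 + 1 = 113/40 = 2.825 bits/symbol.

2.825 bits/symbol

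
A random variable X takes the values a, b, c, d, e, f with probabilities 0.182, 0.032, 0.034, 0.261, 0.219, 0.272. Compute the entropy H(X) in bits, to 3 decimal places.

2.269 bits

H = −Σ pᵢ log₂ pᵢ.
−0.182·log₂(0.182) = 0.4474
−0.032·log₂(0.032) = 0.1589
−0.034·log₂(0.034) = 0.1659
−0.261·log₂(0.261) = 0.5058
−0.219·log₂(0.219) = 0.4798
−0.272·log₂(0.272) = 0.5109
Sum ≈ 2.2686 → 2.269 bits.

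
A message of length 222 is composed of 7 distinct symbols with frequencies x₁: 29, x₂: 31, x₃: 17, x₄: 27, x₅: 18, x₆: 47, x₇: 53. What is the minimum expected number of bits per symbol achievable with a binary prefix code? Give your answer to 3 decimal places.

Probabilities are the counts divided by 222.
Repeatedly combine the two least-probable nodes; the expected code length is the sum of the merged weights.
merge 17/222 + 3/37 → 35/222
merge 9/74 + 29/222 → 28/111
merge 31/222 + 35/222 → 11/37
merge 47/222 + 53/222 → 50/111
merge 28/111 + 11/37 → 61/111
merge 50/111 + 61/111 → 1
L = 35/222 + 28/111 + 11/37 + 50/111 + 61/111 + 1 = 601/222 ≈ 2.707 bits/symbol.

2.707 bits/symbol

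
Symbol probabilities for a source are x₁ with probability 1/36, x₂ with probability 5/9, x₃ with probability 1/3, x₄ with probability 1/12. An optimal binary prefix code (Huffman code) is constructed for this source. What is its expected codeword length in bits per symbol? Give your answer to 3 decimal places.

Repeatedly combine the two least-probable nodes; the expected code length is the sum of the merged weights.
merge 1/36 + 1/12 → 1/9
merge 1/9 + 1/3 → 4/9
merge 4/9 + 5/9 → 1
L = 1/9 + 4/9 + 1 = 14/9 ≈ 1.556 bits/symbol.

1.556 bits/symbol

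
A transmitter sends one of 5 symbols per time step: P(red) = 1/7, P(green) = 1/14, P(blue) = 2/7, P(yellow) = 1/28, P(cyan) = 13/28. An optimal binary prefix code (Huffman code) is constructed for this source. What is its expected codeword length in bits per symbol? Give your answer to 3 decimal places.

1.893 bits/symbol

Repeatedly combine the two least-probable nodes; the expected code length is the sum of the merged weights.
merge 1/28 + 1/14 → 3/28
merge 3/28 + 1/7 → 1/4
merge 1/4 + 2/7 → 15/28
merge 13/28 + 15/28 → 1
L = 3/28 + 1/4 + 15/28 + 1 = 53/28 ≈ 1.893 bits/symbol.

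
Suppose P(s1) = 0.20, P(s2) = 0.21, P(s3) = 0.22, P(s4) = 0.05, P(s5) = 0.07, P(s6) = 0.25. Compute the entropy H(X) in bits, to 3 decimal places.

H = −Σ pᵢ log₂ pᵢ.
−0.20·log₂(0.20) = 0.4644
−0.21·log₂(0.21) = 0.4728
−0.22·log₂(0.22) = 0.4806
−0.05·log₂(0.05) = 0.2161
−0.07·log₂(0.07) = 0.2686
−0.25·log₂(0.25) = 0.5000
Sum ≈ 2.4024 → 2.402 bits.

2.402 bits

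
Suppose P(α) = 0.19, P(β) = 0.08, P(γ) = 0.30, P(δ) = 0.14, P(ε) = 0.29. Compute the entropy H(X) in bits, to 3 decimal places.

H = −Σ pᵢ log₂ pᵢ.
−0.19·log₂(0.19) = 0.4552
−0.08·log₂(0.08) = 0.2915
−0.30·log₂(0.30) = 0.5211
−0.14·log₂(0.14) = 0.3971
−0.29·log₂(0.29) = 0.5179
Sum ≈ 2.1828 → 2.183 bits.

2.183 bits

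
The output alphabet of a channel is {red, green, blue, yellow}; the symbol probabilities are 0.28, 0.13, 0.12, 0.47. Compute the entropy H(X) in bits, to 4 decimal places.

1.7759 bits

H = −Σ pᵢ log₂ pᵢ.
−0.28·log₂(0.28) = 0.5142
−0.13·log₂(0.13) = 0.3826
−0.12·log₂(0.12) = 0.3671
−0.47·log₂(0.47) = 0.5120
Sum ≈ 1.7759 → 1.7759 bits.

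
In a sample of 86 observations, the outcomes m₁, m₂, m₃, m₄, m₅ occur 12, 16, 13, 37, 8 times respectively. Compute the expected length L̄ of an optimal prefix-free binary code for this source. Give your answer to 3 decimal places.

2.140 bits/symbol

Probabilities are the counts divided by 86.
Repeatedly combine the two least-probable nodes; the expected code length is the sum of the merged weights.
merge 4/43 + 6/43 → 10/43
merge 13/86 + 8/43 → 29/86
merge 10/43 + 29/86 → 49/86
merge 37/86 + 49/86 → 1
L = 10/43 + 29/86 + 49/86 + 1 = 92/43 ≈ 2.140 bits/symbol.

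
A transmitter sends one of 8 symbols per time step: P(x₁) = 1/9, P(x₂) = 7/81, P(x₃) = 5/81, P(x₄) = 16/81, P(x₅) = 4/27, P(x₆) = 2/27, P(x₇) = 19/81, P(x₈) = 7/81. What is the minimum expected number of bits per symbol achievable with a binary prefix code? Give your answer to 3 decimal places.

Repeatedly combine the two least-probable nodes; the expected code length is the sum of the merged weights.
merge 5/81 + 2/27 → 11/81
merge 7/81 + 7/81 → 14/81
merge 1/9 + 11/81 → 20/81
merge 4/27 + 14/81 → 26/81
merge 16/81 + 19/81 → 35/81
merge 20/81 + 26/81 → 46/81
merge 35/81 + 46/81 → 1
L = 11/81 + 14/81 + 20/81 + 26/81 + 35/81 + 46/81 + 1 = 233/81 ≈ 2.877 bits/symbol.

2.877 bits/symbol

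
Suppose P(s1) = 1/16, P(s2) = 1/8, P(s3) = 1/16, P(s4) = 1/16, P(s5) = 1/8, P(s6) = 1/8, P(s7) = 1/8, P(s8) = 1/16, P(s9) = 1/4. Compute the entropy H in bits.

3 bits

Each probability is a power of 1/2, so log₂(1/p) is an integer.
H = Σ p·log₂(1/p) = 1/16·4 + 1/8·3 + 1/16·4 + 1/16·4 + 1/8·3 + 1/8·3 + 1/8·3 + 1/16·4 + 1/4·2 = 3 bits.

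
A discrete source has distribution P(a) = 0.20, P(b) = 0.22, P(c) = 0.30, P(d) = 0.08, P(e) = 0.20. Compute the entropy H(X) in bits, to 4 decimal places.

H = −Σ pᵢ log₂ pᵢ.
−0.20·log₂(0.20) = 0.4644
−0.22·log₂(0.22) = 0.4806
−0.30·log₂(0.30) = 0.5211
−0.08·log₂(0.08) = 0.2915
−0.20·log₂(0.20) = 0.4644
Sum ≈ 2.2219 → 2.2219 bits.

2.2219 bits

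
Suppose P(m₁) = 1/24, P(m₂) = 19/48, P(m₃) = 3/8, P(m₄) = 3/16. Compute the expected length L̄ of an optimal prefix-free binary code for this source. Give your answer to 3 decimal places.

1.833 bits/symbol

Repeatedly combine the two least-probable nodes; the expected code length is the sum of the merged weights.
merge 1/24 + 3/16 → 11/48
merge 11/48 + 3/8 → 29/48
merge 19/48 + 29/48 → 1
L = 11/48 + 29/48 + 1 = 11/6 ≈ 1.833 bits/symbol.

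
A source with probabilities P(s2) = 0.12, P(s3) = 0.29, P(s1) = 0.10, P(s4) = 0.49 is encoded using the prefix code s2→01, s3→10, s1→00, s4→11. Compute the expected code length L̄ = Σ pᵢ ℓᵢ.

2 bits/symbol

L̄ = Σ pᵢ·ℓᵢ = 0.12·2 + 0.29·2 + 0.10·2 + 0.49·2 = 2 bits/symbol.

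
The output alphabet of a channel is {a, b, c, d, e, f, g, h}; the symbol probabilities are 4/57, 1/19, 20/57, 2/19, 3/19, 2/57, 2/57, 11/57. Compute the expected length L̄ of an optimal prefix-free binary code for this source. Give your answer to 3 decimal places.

Repeatedly combine the two least-probable nodes; the expected code length is the sum of the merged weights.
merge 2/57 + 2/57 → 4/57
merge 1/19 + 4/57 → 7/57
merge 4/57 + 2/19 → 10/57
merge 7/57 + 3/19 → 16/57
merge 10/57 + 11/57 → 7/19
merge 16/57 + 20/57 → 12/19
merge 7/19 + 12/19 → 1
L = 4/57 + 7/57 + 10/57 + 16/57 + 7/19 + 12/19 + 1 = 151/57 ≈ 2.649 bits/symbol.

2.649 bits/symbol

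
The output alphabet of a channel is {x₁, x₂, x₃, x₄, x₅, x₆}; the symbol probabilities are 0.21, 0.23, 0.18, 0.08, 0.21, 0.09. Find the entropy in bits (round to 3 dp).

H = −Σ pᵢ log₂ pᵢ.
−0.21·log₂(0.21) = 0.4728
−0.23·log₂(0.23) = 0.4877
−0.18·log₂(0.18) = 0.4453
−0.08·log₂(0.08) = 0.2915
−0.21·log₂(0.21) = 0.4728
−0.09·log₂(0.09) = 0.3127
Sum ≈ 2.4828 → 2.483 bits.

2.483 bits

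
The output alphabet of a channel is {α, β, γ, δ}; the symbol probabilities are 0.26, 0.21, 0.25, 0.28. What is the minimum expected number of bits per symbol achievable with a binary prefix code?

2 bits/symbol

Repeatedly combine the two least-probable nodes; the expected code length is the sum of the merged weights.
merge 21/100 + 1/4 → 23/50
merge 13/50 + 7/25 → 27/50
merge 23/50 + 27/50 → 1
L = 23/50 + 27/50 + 1 = 2 bits/symbol.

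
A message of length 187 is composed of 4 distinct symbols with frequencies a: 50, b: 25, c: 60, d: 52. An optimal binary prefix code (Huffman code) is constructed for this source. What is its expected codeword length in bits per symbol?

2 bits/symbol

Probabilities are the counts divided by 187.
Repeatedly combine the two least-probable nodes; the expected code length is the sum of the merged weights.
merge 25/187 + 50/187 → 75/187
merge 52/187 + 60/187 → 112/187
merge 75/187 + 112/187 → 1
L = 75/187 + 112/187 + 1 = 2 bits/symbol.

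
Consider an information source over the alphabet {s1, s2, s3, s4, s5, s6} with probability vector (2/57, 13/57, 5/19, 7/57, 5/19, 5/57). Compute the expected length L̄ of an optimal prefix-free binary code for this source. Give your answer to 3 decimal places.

Repeatedly combine the two least-probable nodes; the expected code length is the sum of the merged weights.
merge 2/57 + 5/57 → 7/57
merge 7/57 + 7/57 → 14/57
merge 13/57 + 14/57 → 9/19
merge 5/19 + 5/19 → 10/19
merge 9/19 + 10/19 → 1
L = 7/57 + 14/57 + 9/19 + 10/19 + 1 = 45/19 ≈ 2.368 bits/symbol.

2.368 bits/symbol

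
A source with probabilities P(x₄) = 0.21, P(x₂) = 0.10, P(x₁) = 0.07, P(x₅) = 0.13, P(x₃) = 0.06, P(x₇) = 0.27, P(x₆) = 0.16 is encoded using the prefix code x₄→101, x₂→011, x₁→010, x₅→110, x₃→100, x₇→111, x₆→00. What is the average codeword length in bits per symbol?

L̄ = Σ pᵢ·ℓᵢ = 0.21·3 + 0.10·3 + 0.07·3 + 0.13·3 + 0.06·3 + 0.27·3 + 0.16·2 = 2.84 bits/symbol.

2.84 bits/symbol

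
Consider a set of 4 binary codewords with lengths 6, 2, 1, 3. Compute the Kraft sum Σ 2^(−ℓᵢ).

With common denominator 2^6 = 64: Σ 2^(−ℓᵢ) = 1/64 + 16/64 + 32/64 + 8/64 = 57/64 = 0.890625.

0.890625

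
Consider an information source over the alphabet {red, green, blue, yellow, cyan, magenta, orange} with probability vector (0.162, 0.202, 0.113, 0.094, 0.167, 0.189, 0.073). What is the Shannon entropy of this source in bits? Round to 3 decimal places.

H = −Σ pᵢ log₂ pᵢ.
−0.162·log₂(0.162) = 0.4254
−0.202·log₂(0.202) = 0.4661
−0.113·log₂(0.113) = 0.3555
−0.094·log₂(0.094) = 0.3207
−0.167·log₂(0.167) = 0.4312
−0.189·log₂(0.189) = 0.4543
−0.073·log₂(0.073) = 0.2756
Sum ≈ 2.7288 → 2.729 bits.

2.729 bits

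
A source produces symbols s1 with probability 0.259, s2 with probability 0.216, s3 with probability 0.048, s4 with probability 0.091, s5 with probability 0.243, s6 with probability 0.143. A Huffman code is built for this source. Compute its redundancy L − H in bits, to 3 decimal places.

Entropy H = −Σ p log₂ p ≈ 2.4045 bits.
Huffman merges: 6/125+91/1000→139/1000; 139/1000+143/1000→141/500; 27/125+243/1000→459/1000; 259/1000+141/500→541/1000; 459/1000+541/1000→1. L = 2421/1000 ≈ 2.4210.
L − H = 2.4210 − 2.4045 = 0.017 bits.

0.017 bits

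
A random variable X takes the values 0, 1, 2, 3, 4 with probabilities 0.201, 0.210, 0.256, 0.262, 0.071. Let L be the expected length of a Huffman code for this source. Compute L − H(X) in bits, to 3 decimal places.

Entropy H = −Σ p log₂ p ≈ 2.2185 bits.
Huffman merges: 71/1000+201/1000→34/125; 21/100+32/125→233/500; 131/500+34/125→267/500; 233/500+267/500→1. L = 284/125 ≈ 2.2720.
L − H = 2.2720 − 2.2185 = 0.053 bits.

0.053 bits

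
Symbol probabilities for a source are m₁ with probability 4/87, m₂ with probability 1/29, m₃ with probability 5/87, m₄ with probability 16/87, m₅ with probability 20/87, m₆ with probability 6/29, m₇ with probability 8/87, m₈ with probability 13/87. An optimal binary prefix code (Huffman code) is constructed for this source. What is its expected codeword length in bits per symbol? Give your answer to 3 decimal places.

2.782 bits/symbol

Repeatedly combine the two least-probable nodes; the expected code length is the sum of the merged weights.
merge 1/29 + 4/87 → 7/87
merge 5/87 + 7/87 → 4/29
merge 8/87 + 4/29 → 20/87
merge 13/87 + 16/87 → 1/3
merge 6/29 + 20/87 → 38/87
merge 20/87 + 1/3 → 49/87
merge 38/87 + 49/87 → 1
L = 7/87 + 4/29 + 20/87 + 1/3 + 38/87 + 49/87 + 1 = 242/87 ≈ 2.782 bits/symbol.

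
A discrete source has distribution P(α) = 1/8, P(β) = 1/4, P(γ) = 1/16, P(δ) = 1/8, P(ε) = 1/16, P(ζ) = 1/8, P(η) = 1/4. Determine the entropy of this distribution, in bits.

Each probability is a power of 1/2, so log₂(1/p) is an integer.
H = Σ p·log₂(1/p) = 1/8·3 + 1/4·2 + 1/16·4 + 1/8·3 + 1/16·4 + 1/8·3 + 1/4·2 = 2.625 bits.

2.625 bits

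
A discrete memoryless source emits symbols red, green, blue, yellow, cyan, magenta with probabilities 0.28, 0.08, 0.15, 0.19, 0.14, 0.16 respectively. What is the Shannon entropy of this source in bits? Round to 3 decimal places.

H = −Σ pᵢ log₂ pᵢ.
−0.28·log₂(0.28) = 0.5142
−0.08·log₂(0.08) = 0.2915
−0.15·log₂(0.15) = 0.4105
−0.19·log₂(0.19) = 0.4552
−0.14·log₂(0.14) = 0.3971
−0.16·log₂(0.16) = 0.4230
Sum ≈ 2.4916 → 2.492 bits.

2.492 bits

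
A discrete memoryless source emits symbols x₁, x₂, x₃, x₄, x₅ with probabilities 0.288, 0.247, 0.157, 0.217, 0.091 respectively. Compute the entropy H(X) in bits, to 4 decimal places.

2.2279 bits

H = −Σ pᵢ log₂ pᵢ.
−0.288·log₂(0.288) = 0.5172
−0.247·log₂(0.247) = 0.4983
−0.157·log₂(0.157) = 0.4194
−0.217·log₂(0.217) = 0.4783
−0.091·log₂(0.091) = 0.3147
Sum ≈ 2.2279 → 2.2279 bits.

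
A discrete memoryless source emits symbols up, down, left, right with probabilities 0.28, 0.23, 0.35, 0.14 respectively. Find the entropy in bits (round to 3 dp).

1.929 bits

H = −Σ pᵢ log₂ pᵢ.
−0.28·log₂(0.28) = 0.5142
−0.23·log₂(0.23) = 0.4877
−0.35·log₂(0.35) = 0.5301
−0.14·log₂(0.14) = 0.3971
Sum ≈ 1.9291 → 1.929 bits.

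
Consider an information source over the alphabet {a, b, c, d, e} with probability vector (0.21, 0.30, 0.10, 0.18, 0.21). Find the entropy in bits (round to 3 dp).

H = −Σ pᵢ log₂ pᵢ.
−0.21·log₂(0.21) = 0.4728
−0.30·log₂(0.30) = 0.5211
−0.10·log₂(0.10) = 0.3322
−0.18·log₂(0.18) = 0.4453
−0.21·log₂(0.21) = 0.4728
Sum ≈ 2.2442 → 2.244 bits.

2.244 bits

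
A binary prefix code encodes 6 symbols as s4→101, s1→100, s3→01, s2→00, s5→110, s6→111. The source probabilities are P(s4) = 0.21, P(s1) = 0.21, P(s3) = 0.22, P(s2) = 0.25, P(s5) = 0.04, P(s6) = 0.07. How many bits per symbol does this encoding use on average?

L̄ = Σ pᵢ·ℓᵢ = 0.21·3 + 0.21·3 + 0.22·2 + 0.25·2 + 0.04·3 + 0.07·3 = 2.53 bits/symbol.

2.53 bits/symbol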